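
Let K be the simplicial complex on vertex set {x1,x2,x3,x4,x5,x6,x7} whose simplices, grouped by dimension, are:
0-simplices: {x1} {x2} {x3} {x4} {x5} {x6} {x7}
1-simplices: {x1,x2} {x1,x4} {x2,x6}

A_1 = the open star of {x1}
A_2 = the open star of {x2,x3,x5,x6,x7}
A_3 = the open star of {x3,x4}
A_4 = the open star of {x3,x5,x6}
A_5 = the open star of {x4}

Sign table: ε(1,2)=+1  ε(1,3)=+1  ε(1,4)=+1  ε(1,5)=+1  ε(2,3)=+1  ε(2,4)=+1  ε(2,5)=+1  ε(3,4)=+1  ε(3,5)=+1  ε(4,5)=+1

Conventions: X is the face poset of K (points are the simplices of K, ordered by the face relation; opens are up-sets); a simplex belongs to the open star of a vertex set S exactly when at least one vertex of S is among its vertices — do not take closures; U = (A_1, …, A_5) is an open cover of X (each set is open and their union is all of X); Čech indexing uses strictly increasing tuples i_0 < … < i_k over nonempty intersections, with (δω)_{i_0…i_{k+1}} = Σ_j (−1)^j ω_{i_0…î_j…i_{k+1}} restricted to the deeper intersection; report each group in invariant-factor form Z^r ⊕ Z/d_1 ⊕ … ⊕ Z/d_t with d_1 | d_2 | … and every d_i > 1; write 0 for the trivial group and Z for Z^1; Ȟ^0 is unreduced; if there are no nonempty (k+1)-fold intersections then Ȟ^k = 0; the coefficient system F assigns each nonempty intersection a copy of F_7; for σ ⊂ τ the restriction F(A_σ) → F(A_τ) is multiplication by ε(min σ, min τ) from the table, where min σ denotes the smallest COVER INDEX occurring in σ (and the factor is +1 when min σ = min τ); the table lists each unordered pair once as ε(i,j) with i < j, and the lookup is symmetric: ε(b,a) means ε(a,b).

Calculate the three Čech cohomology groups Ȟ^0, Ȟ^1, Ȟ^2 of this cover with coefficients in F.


Ȟ^0 = Z/7, Ȟ^1 = Z/7 and Ȟ^2 = 0

nonempty intersections:
  A1={{x1},{x1,x2},{x1,x4}} A2={{x2},{x3},{x5},{x6},{x7},{x1,x2},{x2,x6}} A3={{x3},{x4},{x1,x4}} A4={{x3},{x5},{x6},{x2,x6}} A5={{x4},{x1,x4}}
  A12={{x1,x2}} A13={{x1,x4}} A15={{x1,x4}} A23={{x3}} A24={{x3},{x5},{x6},{x2,x6}} A34={{x3}} A35={{x4},{x1,x4}}
  A135={{x1,x4}} A234={{x3}}
C dims 5,7,2; δ0: rk_F7 4; δ1: rk_F7 2
Ȟ^0: (5−4)−0=1 ⇒ Z/7
Ȟ^1: (7−2)−4=1 ⇒ Z/7
Ȟ^2: (2−0)−2=0 ⇒ 0


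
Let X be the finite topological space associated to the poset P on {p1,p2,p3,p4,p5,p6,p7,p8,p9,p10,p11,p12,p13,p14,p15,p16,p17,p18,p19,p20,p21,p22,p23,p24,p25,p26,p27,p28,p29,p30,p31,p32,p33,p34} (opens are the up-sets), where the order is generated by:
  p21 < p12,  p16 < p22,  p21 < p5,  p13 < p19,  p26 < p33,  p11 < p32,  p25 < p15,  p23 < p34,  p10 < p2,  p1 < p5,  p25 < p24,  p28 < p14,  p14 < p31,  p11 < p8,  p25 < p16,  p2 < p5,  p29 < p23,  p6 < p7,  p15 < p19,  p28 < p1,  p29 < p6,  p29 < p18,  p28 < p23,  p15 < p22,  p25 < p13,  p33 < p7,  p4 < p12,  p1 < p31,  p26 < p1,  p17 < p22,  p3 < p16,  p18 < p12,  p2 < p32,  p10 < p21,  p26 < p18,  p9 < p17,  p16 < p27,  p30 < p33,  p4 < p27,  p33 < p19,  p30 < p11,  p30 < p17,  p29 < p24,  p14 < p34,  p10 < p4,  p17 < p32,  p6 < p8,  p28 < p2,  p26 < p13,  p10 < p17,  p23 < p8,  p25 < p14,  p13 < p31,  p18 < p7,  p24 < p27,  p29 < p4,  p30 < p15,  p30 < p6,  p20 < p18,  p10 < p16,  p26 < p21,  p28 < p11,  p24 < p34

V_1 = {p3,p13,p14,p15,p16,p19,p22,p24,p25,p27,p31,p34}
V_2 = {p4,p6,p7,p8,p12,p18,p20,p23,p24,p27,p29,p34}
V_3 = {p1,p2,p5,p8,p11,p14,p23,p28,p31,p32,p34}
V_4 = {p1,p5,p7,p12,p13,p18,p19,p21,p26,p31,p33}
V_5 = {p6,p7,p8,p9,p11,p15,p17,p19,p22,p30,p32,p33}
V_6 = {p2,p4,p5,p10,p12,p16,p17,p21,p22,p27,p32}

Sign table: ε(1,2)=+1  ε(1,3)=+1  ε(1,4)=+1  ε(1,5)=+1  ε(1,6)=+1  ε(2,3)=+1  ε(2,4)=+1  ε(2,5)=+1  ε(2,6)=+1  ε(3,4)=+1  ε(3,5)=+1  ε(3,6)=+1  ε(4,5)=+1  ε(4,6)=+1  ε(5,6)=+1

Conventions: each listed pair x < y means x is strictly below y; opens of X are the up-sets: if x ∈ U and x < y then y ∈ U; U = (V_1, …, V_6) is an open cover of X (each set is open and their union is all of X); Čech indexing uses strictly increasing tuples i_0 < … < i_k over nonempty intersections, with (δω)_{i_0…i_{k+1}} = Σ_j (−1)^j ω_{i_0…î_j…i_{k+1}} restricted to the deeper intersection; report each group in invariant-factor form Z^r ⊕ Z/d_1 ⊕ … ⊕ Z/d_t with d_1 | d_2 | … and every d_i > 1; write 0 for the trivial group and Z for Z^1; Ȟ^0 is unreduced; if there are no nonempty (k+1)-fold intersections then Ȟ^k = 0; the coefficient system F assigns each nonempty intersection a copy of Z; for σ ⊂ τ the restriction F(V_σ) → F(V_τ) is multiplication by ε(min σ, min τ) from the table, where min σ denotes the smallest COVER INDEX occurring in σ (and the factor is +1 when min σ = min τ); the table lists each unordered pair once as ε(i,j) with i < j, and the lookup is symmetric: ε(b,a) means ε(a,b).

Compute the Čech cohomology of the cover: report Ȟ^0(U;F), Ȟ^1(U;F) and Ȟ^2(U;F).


Ȟ^0 = Z; Ȟ^1 = 0; Ȟ^2 = Z/2

nerve of the cover:
  V12={p24,p27,p34} V13={p14,p31,p34} V14={p13,p19,p31} V15={p15,p19,p22} V16={p16,p22,p27} V23={p8,p23,p34} V24={p7,p12,p18} V25={p6,p7,p8} V26={p4,p12,p27} V34={p1,p5,p31} V35={p8,p11,p32} V36={p2,p5,p32} V45={p7,p19,p33} V46={p5,p12,p21} V56={p17,p22,p32}
  V123={p34} V126={p27} V134={p31} V145={p19} V156={p22} V235={p8} V245={p7} V246={p12} V346={p5} V356={p32}
C dims 6,15,10; δ0: rk 5, SNF 1^5; δ1: rk 10, SNF 1^9·2
Ȟ^0 = (6 − 5) − 0 = 1, so Ȟ^0 ≅ Z
Ȟ^1 = (15 − 10) − 5 = 0, so Ȟ^1 ≅ 0
Ȟ^2 = (10 − 0) − 10 = 0 plus torsion [2], so Ȟ^2 ≅ Z/2


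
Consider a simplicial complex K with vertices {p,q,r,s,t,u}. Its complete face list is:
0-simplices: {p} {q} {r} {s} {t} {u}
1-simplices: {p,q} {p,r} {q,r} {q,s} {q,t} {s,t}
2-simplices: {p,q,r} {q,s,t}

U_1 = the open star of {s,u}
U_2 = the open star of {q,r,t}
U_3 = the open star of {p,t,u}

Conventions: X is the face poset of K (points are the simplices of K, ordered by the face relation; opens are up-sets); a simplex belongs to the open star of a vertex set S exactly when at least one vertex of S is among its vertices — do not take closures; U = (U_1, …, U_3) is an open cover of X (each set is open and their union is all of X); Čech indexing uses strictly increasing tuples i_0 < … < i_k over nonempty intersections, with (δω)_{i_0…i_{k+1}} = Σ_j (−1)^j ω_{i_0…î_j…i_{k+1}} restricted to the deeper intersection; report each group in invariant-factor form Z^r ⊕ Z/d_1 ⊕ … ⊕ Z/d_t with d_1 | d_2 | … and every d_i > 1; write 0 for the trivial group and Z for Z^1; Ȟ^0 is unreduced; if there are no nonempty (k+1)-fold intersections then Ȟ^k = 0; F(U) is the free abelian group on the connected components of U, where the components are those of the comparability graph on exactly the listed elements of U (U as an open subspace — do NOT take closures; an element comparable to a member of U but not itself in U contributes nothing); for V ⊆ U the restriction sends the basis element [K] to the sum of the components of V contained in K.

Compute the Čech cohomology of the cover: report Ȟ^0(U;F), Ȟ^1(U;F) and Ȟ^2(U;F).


nerve simplices:
  U1={{s},{u},{q,s},{s,t},{q,s,t}} U2={{q},{r},{t},{p,q},{p,r},{q,r},{q,s},{q,t},{s,t},{p,q,r},{q,s,t}} U3={{p},{t},{u},{p,q},{p,r},{q,t},{s,t},{p,q,r},{q,s,t}}
  U12={{q,s},{s,t},{q,s,t}} U13={{u},{s,t},{q,s,t}} U23={{t},{p,q},{p,r},{q,t},{s,t},{p,q,r},{q,s,t}}
  U123={{s,t},{q,s,t}}
components per intersection:
  U1: {{s},{q,s},{s,t},{q,s,t}} {{u}}
  U2: {{q},{r},{t},{p,q},{p,r},{q,r},{q,s},{q,t},{s,t},{p,q,r},{q,s,t}}
  U3: {{p},{p,q},{p,r},{p,q,r}} {{t},{q,t},{s,t},{q,s,t}} {{u}}
  U12: {{q,s},{s,t},{q,s,t}}
  U13: {{u}} {{s,t},{q,s,t}}
  U23: {{t},{q,t},{s,t},{q,s,t}} {{p,q},{p,r},{p,q,r}}
  U123: {{s,t},{q,s,t}}
C dims 6,5,1; δ0: rk 4, SNF 1^4; δ1: rk 1, SNF 1^1
degree 0: 6−4−0 = 2 → Ȟ^0 ≅ Z^2
degree 1: 5−1−4 = 0 → Ȟ^1 ≅ 0
degree 2: 1−0−1 = 0 → Ȟ^2 ≅ 0

Ȟ^0 ≅ Z^2; Ȟ^1 ≅ 0; Ȟ^2 ≅ 0


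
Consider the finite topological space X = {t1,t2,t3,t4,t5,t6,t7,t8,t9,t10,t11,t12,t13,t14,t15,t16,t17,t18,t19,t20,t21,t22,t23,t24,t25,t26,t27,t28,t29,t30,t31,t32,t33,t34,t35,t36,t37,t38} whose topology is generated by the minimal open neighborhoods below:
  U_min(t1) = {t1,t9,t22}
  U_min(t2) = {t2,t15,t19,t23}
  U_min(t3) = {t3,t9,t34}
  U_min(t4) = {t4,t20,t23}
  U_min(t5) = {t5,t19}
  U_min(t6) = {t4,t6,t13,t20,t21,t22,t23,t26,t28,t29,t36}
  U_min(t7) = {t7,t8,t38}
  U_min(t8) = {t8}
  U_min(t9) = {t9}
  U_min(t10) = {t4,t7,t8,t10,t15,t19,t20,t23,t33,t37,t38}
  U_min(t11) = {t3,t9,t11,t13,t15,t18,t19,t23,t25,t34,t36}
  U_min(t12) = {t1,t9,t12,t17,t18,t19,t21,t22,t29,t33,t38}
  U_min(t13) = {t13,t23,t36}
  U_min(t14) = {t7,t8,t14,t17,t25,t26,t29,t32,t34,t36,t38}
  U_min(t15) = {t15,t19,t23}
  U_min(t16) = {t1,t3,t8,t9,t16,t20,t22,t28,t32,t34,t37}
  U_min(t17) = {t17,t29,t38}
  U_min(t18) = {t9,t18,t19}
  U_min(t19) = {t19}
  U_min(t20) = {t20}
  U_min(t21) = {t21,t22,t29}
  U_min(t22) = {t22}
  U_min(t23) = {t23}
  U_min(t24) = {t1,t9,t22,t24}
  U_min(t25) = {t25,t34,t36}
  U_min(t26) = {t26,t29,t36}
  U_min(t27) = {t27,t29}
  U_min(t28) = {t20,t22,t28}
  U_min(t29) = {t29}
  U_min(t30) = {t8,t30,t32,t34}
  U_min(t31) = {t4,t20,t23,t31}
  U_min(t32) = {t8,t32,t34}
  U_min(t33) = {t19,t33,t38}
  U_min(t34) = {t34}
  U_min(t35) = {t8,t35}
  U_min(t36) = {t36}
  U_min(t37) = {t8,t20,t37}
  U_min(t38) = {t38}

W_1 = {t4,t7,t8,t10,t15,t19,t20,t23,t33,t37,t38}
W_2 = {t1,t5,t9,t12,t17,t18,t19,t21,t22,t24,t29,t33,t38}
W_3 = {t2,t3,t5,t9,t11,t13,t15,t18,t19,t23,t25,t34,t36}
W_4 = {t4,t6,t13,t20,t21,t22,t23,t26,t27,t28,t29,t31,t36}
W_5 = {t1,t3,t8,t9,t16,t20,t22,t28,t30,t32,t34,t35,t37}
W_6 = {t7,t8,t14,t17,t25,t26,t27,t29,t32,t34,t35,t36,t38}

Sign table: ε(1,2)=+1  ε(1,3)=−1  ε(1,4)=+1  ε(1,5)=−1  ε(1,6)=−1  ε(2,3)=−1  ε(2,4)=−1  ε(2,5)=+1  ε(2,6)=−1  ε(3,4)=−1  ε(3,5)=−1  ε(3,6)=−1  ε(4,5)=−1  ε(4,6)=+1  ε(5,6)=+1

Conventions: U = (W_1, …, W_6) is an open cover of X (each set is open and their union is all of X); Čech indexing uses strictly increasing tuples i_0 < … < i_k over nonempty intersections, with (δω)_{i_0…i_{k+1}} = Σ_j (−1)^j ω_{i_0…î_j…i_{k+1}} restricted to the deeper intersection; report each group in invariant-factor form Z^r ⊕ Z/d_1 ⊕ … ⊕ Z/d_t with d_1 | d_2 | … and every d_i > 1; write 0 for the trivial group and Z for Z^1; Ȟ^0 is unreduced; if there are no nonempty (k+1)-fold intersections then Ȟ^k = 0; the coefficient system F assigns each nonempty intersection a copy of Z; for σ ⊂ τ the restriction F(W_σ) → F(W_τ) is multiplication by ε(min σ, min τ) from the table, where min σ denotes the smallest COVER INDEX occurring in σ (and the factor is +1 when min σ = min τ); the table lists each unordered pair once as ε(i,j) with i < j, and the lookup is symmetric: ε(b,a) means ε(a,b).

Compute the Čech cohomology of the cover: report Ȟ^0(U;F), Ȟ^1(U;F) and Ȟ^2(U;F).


Ȟ^0 = 0, Ȟ^1 = Z/2 and Ȟ^2 = Z

nerve of the cover:
  W12={t19,t33,t38} W13={t15,t19,t23} W14={t4,t20,t23} W15={t8,t20,t37} W16={t7,t8,t38} W23={t5,t9,t18,t19} W24={t21,t22,t29} W25={t1,t9,t22} W26={t17,t29,t38} W34={t13,t23,t36} W35={t3,t9,t34} W36={t25,t34,t36} W45={t20,t22,t28} W46={t26,t27,t29,t36} W56={t8,t32,t34,t35}
  W123={t19} W126={t38} W134={t23} W145={t20} W156={t8} W235={t9} W245={t22} W246={t29} W346={t36} W356={t34}
C dims 6,15,10; δ0: rk 6, SNF 1^5·2; δ1: rk 9, SNF 1^9
Ȟ^0 = (6 − 6) − 0 = 0, so Ȟ^0 ≅ 0
Ȟ^1 = (15 − 9) − 6 = 0 plus torsion [2], so Ȟ^1 ≅ Z/2
Ȟ^2 = (10 − 0) − 9 = 1, so Ȟ^2 ≅ Z


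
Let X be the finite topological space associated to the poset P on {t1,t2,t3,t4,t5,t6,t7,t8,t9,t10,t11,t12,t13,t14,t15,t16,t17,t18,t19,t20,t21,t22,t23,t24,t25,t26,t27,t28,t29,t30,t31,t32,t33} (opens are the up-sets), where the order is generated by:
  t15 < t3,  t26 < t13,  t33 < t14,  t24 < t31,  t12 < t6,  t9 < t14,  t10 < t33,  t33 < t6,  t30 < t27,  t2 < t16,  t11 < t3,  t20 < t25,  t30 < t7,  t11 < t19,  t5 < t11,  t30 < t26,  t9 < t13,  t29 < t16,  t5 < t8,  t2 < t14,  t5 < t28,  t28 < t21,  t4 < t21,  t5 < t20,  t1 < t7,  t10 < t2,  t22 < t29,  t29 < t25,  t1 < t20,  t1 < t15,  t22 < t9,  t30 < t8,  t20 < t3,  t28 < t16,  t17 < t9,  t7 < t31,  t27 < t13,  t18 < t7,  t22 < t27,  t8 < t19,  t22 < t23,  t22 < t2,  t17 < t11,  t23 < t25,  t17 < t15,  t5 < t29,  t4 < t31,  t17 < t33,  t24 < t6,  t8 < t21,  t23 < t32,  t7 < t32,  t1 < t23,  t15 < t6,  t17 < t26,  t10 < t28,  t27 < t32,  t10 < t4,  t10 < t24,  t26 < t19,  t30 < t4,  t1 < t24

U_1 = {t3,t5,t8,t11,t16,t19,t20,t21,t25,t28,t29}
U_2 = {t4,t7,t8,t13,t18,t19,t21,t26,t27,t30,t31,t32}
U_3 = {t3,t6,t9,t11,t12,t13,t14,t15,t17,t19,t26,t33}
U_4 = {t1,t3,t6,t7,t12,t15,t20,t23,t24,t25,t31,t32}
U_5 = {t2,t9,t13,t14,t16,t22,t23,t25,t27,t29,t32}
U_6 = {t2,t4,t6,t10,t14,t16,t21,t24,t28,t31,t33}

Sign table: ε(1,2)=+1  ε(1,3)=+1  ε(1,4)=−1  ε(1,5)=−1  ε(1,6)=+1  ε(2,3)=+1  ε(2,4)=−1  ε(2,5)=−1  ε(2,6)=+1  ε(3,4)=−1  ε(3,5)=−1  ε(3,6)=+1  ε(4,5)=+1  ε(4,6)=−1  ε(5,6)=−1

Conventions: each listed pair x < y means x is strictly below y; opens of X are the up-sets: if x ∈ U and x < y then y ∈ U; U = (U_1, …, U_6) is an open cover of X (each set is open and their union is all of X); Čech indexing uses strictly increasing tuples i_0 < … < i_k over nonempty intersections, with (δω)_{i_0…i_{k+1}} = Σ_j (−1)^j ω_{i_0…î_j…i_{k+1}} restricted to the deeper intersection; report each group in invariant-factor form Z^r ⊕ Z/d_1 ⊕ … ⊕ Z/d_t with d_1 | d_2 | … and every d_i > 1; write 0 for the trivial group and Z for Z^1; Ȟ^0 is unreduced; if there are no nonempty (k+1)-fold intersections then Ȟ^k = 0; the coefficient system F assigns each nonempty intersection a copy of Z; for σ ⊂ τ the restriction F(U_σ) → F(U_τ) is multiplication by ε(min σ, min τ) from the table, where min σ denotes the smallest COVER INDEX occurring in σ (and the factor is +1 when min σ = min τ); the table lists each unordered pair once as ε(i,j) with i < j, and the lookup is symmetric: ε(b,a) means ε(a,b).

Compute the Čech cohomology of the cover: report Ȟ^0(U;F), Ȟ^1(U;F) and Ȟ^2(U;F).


cover nerve:
  U12={t8,t19,t21} U13={t3,t11,t19} U14={t3,t20,t25} U15={t16,t25,t29} U16={t16,t21,t28} U23={t13,t19,t26} U24={t7,t31,t32} U25={t13,t27,t32} U26={t4,t21,t31} U34={t3,t6,t12,t15} U35={t9,t13,t14} U36={t6,t14,t33} U45={t23,t25,t32} U46={t6,t24,t31} U56={t2,t14,t16}
  U123={t19} U126={t21} U134={t3} U145={t25} U156={t16} U235={t13} U245={t32} U246={t31} U346={t6} U356={t14}
C dims 6,15,10; δ0: rk 5, SNF 1^5; δ1: rk 10, SNF 1^9·2
Ȟ^0: (6−5)−0=1 ⇒ Z
Ȟ^1: (15−10)−5=0 ⇒ 0
Ȟ^2: (10−0)−10=0 plus torsion [2] ⇒ Z/2

Ȟ^0 = Z, Ȟ^1 = 0, Ȟ^2 = Z/2


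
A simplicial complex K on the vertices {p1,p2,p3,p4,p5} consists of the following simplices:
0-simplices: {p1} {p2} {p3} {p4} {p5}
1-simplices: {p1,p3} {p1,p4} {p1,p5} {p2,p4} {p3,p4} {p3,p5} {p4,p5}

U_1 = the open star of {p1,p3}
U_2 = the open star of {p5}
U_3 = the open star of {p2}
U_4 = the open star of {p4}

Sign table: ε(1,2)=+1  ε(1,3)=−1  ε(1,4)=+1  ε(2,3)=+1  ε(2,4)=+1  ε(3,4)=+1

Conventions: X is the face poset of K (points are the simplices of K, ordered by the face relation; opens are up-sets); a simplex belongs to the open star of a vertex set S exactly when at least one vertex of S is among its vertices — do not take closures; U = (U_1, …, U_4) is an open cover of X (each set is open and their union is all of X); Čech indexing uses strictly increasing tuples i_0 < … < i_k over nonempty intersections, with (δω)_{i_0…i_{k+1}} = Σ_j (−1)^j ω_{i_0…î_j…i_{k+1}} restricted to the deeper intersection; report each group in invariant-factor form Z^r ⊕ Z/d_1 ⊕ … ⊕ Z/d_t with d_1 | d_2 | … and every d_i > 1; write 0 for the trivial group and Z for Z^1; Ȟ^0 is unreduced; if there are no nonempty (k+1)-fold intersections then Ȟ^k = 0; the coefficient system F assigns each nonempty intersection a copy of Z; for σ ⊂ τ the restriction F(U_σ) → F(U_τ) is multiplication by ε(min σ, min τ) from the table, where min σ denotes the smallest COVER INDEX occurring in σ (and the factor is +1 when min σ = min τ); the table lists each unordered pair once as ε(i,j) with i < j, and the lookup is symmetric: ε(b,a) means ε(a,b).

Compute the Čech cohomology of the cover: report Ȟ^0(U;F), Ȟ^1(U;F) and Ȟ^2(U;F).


nonempty intersections:
  U1={{p1},{p3},{p1,p3},{p1,p4},{p1,p5},{p3,p4},{p3,p5}} U2={{p5},{p1,p5},{p3,p5},{p4,p5}} U3={{p2},{p2,p4}} U4={{p4},{p1,p4},{p2,p4},{p3,p4},{p4,p5}}
  U12={{p1,p5},{p3,p5}} U14={{p1,p4},{p3,p4}} U24={{p4,p5}} U34={{p2,p4}}
C dims 4,4; δ0: rk 3, SNF 1^3
Ȟ^0: (4−3)−0=1 ⇒ Z
Ȟ^1: (4−0)−3=1 ⇒ Z
Ȟ^2: (0−0)−0=0 ⇒ 0

Ȟ^0 = Z, Ȟ^1 = Z, Ȟ^2 = 0


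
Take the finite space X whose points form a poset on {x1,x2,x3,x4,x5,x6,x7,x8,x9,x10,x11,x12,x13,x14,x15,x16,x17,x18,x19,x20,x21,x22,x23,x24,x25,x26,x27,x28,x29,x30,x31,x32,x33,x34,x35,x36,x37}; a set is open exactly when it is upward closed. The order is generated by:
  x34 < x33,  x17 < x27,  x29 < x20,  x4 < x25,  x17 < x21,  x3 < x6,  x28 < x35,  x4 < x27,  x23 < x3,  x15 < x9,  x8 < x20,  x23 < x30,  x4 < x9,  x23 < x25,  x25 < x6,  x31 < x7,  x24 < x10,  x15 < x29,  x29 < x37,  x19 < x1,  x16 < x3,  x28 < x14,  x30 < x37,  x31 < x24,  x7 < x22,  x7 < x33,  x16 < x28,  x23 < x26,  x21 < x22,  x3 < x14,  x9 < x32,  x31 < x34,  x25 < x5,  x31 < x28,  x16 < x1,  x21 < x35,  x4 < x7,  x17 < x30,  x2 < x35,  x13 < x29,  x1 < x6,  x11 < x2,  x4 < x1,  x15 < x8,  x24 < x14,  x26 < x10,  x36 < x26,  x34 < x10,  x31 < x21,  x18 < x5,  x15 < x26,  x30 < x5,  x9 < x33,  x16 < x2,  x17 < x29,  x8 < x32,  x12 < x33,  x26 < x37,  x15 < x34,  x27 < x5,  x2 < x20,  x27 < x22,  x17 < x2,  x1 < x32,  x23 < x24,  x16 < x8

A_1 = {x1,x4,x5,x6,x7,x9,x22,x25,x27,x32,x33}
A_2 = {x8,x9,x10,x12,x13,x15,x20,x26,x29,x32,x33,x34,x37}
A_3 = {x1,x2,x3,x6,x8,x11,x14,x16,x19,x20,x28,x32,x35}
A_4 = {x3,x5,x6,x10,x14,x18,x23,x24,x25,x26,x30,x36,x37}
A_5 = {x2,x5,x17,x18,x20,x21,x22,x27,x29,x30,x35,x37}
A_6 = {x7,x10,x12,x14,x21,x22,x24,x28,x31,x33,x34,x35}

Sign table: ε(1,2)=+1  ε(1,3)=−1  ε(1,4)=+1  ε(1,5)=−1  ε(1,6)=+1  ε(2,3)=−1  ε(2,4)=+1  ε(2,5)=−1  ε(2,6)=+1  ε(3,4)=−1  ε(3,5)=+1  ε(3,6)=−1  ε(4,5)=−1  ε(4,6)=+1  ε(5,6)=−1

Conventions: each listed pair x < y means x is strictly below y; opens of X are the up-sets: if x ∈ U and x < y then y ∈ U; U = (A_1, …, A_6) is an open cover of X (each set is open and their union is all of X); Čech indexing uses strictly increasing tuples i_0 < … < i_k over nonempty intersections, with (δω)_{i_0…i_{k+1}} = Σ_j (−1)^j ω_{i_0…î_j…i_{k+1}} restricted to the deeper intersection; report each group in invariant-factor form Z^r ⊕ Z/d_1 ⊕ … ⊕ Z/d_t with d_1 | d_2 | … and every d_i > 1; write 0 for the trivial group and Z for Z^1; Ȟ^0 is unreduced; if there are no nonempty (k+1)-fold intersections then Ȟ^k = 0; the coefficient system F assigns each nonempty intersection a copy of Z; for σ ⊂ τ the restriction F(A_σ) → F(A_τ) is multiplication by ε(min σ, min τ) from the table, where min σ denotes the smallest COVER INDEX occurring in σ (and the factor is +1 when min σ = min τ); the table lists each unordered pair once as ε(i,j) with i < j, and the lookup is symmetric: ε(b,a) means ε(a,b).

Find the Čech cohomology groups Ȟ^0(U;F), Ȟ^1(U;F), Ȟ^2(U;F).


Ȟ^0(U;F) ≅ Z,  Ȟ^1(U;F) ≅ 0,  Ȟ^2(U;F) ≅ Z/2

nonempty intersections:
  A12={x9,x32,x33} A13={x1,x6,x32} A14={x5,x6,x25} A15={x5,x22,x27} A16={x7,x22,x33} A23={x8,x20,x32} A24={x10,x26,x37} A25={x20,x29,x37} A26={x10,x12,x33,x34} A34={x3,x6,x14} A35={x2,x20,x35} A36={x14,x28,x35} A45={x5,x18,x30,x37} A46={x10,x14,x24} A56={x21,x22,x35}
  A123={x32} A126={x33} A134={x6} A145={x5} A156={x22} A235={x20} A245={x37} A246={x10} A346={x14} A356={x35}
C dims 6,15,10; δ0: rk 5, SNF 1^5; δ1: rk 10, SNF 1^9·2
Ȟ^0: (6−5)−0=1 ⇒ Z
Ȟ^1: (15−10)−5=0 ⇒ 0
Ȟ^2: (10−0)−10=0 plus torsion [2] ⇒ Z/2


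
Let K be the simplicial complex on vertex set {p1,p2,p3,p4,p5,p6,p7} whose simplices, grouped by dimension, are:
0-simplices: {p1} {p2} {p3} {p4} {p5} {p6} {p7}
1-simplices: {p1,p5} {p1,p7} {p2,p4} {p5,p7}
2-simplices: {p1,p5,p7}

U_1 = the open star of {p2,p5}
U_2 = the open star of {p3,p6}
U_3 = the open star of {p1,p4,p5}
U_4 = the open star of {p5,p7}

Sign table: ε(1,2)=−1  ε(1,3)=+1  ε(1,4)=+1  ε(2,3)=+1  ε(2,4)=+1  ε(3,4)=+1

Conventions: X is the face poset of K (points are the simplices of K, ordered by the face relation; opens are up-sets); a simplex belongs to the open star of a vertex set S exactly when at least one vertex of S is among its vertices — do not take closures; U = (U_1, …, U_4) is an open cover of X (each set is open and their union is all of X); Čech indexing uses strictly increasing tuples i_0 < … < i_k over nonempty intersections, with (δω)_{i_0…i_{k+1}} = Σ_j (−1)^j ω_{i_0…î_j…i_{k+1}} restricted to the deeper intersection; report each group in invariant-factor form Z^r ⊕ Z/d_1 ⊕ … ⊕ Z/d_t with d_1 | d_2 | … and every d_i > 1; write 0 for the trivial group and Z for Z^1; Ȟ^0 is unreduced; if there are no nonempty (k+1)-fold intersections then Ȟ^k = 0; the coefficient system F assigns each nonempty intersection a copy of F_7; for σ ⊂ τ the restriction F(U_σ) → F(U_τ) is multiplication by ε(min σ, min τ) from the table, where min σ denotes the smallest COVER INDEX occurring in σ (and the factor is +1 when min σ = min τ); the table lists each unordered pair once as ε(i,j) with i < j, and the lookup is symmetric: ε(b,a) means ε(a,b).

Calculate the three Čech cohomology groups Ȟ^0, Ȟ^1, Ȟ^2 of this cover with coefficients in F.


Ȟ^0 ≅ Z/7 ⊕ Z/7,  Ȟ^1 ≅ 0,  Ȟ^2 ≅ 0

nerve simplices:
  U1={{p2},{p5},{p1,p5},{p2,p4},{p5,p7},{p1,p5,p7}} U2={{p3},{p6}} U3={{p1},{p4},{p5},{p1,p5},{p1,p7},{p2,p4},{p5,p7},{p1,p5,p7}} U4={{p5},{p7},{p1,p5},{p1,p7},{p5,p7},{p1,p5,p7}}
  U13={{p5},{p1,p5},{p2,p4},{p5,p7},{p1,p5,p7}} U14={{p5},{p1,p5},{p5,p7},{p1,p5,p7}} U34={{p5},{p1,p5},{p1,p7},{p5,p7},{p1,p5,p7}}
  U134={{p5},{p1,p5},{p5,p7},{p1,p5,p7}}
C dims 4,3,1; δ0: rk_F7 2; δ1: rk_F7 1
degree 0: 4−2−0 = 2 → Ȟ^0 ≅ Z/7 ⊕ Z/7
degree 1: 3−1−2 = 0 → Ȟ^1 ≅ 0
degree 2: 1−0−1 = 0 → Ȟ^2 ≅ 0


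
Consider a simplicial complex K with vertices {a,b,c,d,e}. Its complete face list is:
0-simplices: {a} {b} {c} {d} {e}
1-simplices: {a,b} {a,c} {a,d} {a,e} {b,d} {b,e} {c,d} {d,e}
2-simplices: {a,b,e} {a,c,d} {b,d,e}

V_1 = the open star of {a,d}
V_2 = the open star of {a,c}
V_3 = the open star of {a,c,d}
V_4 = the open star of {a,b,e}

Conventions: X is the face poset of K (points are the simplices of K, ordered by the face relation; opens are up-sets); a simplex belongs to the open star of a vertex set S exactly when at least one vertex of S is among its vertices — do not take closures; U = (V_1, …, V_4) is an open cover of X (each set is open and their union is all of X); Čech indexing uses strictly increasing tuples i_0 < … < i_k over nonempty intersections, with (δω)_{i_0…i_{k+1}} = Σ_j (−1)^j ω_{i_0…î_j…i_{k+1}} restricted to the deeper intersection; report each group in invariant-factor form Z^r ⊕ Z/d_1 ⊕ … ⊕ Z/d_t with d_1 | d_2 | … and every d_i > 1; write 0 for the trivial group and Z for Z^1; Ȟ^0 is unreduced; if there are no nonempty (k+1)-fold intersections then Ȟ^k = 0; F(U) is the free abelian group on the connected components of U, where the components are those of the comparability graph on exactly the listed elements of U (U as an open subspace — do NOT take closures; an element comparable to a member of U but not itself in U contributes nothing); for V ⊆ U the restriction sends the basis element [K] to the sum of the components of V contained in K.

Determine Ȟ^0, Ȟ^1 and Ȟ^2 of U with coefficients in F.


nonempty overlaps:
  V1={{a},{d},{a,b},{a,c},{a,d},{a,e},{b,d},{c,d},{d,e},{a,b,e},{a,c,d},{b,d,e}} V2={{a},{c},{a,b},{a,c},{a,d},{a,e},{c,d},{a,b,e},{a,c,d}} V3={{a},{c},{d},{a,b},{a,c},{a,d},{a,e},{b,d},{c,d},{d,e},{a,b,e},{a,c,d},{b,d,e}} V4={{a},{b},{e},{a,b},{a,c},{a,d},{a,e},{b,d},{b,e},{d,e},{a,b,e},{a,c,d},{b,d,e}}
  V12={{a},{a,b},{a,c},{a,d},{a,e},{c,d},{a,b,e},{a,c,d}} V13={{a},{d},{a,b},{a,c},{a,d},{a,e},{b,d},{c,d},{d,e},{a,b,e},{a,c,d},{b,d,e}} V14={{a},{a,b},{a,c},{a,d},{a,e},{b,d},{d,e},{a,b,e},{a,c,d},{b,d,e}} V23={{a},{c},{a,b},{a,c},{a,d},{a,e},{c,d},{a,b,e},{a,c,d}} V24={{a},{a,b},{a,c},{a,d},{a,e},{a,b,e},{a,c,d}} V34={{a},{a,b},{a,c},{a,d},{a,e},{b,d},{d,e},{a,b,e},{a,c,d},{b,d,e}}
  V123={{a},{a,b},{a,c},{a,d},{a,e},{c,d},{a,b,e},{a,c,d}} V124={{a},{a,b},{a,c},{a,d},{a,e},{a,b,e},{a,c,d}} V134={{a},{a,b},{a,c},{a,d},{a,e},{b,d},{d,e},{a,b,e},{a,c,d},{b,d,e}} V234={{a},{a,b},{a,c},{a,d},{a,e},{a,b,e},{a,c,d}}
  V1234={{a},{a,b},{a,c},{a,d},{a,e},{a,b,e},{a,c,d}}
components per intersection:
  V1: {{a},{d},{a,b},{a,c},{a,d},{a,e},{b,d},{c,d},{d,e},{a,b,e},{a,c,d},{b,d,e}}
  V2: {{a},{c},{a,b},{a,c},{a,d},{a,e},{c,d},{a,b,e},{a,c,d}}
  V3: {{a},{c},{d},{a,b},{a,c},{a,d},{a,e},{b,d},{c,d},{d,e},{a,b,e},{a,c,d},{b,d,e}}
  V4: {{a},{b},{e},{a,b},{a,c},{a,d},{a,e},{b,d},{b,e},{d,e},{a,b,e},{a,c,d},{b,d,e}}
  V12: {{a},{a,b},{a,c},{a,d},{a,e},{c,d},{a,b,e},{a,c,d}}
  V13: {{a},{d},{a,b},{a,c},{a,d},{a,e},{b,d},{c,d},{d,e},{a,b,e},{a,c,d},{b,d,e}}
  V14: {{a},{a,b},{a,c},{a,d},{a,e},{a,b,e},{a,c,d}} {{b,d},{d,e},{b,d,e}}
  V23: {{a},{c},{a,b},{a,c},{a,d},{a,e},{c,d},{a,b,e},{a,c,d}}
  V24: {{a},{a,b},{a,c},{a,d},{a,e},{a,b,e},{a,c,d}}
  V34: {{a},{a,b},{a,c},{a,d},{a,e},{a,b,e},{a,c,d}} {{b,d},{d,e},{b,d,e}}
  V123: {{a},{a,b},{a,c},{a,d},{a,e},{c,d},{a,b,e},{a,c,d}}
  V124: {{a},{a,b},{a,c},{a,d},{a,e},{a,b,e},{a,c,d}}
  V134: {{a},{a,b},{a,c},{a,d},{a,e},{a,b,e},{a,c,d}} {{b,d},{d,e},{b,d,e}}
  V234: {{a},{a,b},{a,c},{a,d},{a,e},{a,b,e},{a,c,d}}
  V1234: {{a},{a,b},{a,c},{a,d},{a,e},{a,b,e},{a,c,d}}
C dims 4,8,5,1; δ0: rk 3, SNF 1^3; δ1: rk 4, SNF 1^4; δ2: rk 1, SNF 1^1
degree 0: 4−3−0 = 1 → Ȟ^0 ≅ Z
degree 1: 8−4−3 = 1 → Ȟ^1 ≅ Z
degree 2: 5−1−4 = 0 → Ȟ^2 ≅ 0

Ȟ^0 = Z, Ȟ^1 = Z and Ȟ^2 = 0


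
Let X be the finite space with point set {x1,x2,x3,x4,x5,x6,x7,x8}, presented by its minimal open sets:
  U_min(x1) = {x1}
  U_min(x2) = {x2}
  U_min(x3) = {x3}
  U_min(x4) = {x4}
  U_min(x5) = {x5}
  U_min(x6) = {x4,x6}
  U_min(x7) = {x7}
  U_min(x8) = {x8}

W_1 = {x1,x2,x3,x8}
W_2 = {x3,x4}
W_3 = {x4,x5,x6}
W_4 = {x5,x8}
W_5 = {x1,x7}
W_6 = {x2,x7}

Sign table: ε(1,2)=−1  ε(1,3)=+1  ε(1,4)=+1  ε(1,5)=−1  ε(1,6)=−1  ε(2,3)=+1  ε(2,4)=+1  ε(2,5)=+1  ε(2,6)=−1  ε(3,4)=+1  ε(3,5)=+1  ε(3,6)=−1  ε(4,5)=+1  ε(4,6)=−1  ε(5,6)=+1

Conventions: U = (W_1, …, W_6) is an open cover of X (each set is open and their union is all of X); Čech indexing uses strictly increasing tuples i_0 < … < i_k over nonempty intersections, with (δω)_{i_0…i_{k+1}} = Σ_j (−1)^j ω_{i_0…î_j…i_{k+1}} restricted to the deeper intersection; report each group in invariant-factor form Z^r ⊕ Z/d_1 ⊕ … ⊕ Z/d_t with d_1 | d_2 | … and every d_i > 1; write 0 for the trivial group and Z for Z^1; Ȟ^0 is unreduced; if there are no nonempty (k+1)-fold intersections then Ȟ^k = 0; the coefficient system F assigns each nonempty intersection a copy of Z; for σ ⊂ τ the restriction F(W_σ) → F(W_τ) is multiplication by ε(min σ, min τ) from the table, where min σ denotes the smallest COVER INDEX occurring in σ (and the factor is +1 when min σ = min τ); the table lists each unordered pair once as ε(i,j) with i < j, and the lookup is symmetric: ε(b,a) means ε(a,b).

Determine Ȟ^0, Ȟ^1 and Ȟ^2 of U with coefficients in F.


nonempty overlaps:
  W12={x3} W14={x8} W15={x1} W16={x2} W23={x4} W34={x5} W56={x7}
C dims 6,7; δ0: rk 6, SNF 1^5·2
degree 0: 6−6−0 = 0 → Ȟ^0 ≅ 0
degree 1: 7−0−6 = 1 plus torsion [2] → Ȟ^1 ≅ Z ⊕ Z/2
degree 2: 0−0−0 = 0 → Ȟ^2 ≅ 0

Ȟ^0 = 0,  Ȟ^1 = Z ⊕ Z/2,  Ȟ^2 = 0


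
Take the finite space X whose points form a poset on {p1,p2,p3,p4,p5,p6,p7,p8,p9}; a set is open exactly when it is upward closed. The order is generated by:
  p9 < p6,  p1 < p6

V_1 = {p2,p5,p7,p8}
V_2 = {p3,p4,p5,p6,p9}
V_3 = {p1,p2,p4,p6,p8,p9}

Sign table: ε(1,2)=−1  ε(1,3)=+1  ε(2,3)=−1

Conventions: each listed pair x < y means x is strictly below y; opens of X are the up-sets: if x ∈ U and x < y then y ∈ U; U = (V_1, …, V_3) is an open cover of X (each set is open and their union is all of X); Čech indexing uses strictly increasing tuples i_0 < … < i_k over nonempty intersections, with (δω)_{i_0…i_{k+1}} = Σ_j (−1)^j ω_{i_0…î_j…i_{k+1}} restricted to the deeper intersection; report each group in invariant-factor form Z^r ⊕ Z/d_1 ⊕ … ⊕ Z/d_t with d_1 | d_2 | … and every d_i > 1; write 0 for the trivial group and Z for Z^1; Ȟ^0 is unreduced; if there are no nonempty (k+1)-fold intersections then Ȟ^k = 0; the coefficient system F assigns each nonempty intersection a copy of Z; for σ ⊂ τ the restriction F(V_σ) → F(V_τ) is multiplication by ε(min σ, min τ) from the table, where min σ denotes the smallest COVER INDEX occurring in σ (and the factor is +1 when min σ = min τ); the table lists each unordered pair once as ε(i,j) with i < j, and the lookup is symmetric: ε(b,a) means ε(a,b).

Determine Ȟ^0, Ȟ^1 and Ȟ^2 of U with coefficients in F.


nerve simplices:
  V12={p5} V13={p2,p8} V23={p4,p6,p9}
C dims 3,3; δ0: rk 2, SNF 1^2
degree 0: 3−2−0 = 1 → Ȟ^0 ≅ Z
degree 1: 3−0−2 = 1 → Ȟ^1 ≅ Z
degree 2: 0−0−0 = 0 → Ȟ^2 ≅ 0

Ȟ^0 = Z; Ȟ^1 = Z; Ȟ^2 = 0


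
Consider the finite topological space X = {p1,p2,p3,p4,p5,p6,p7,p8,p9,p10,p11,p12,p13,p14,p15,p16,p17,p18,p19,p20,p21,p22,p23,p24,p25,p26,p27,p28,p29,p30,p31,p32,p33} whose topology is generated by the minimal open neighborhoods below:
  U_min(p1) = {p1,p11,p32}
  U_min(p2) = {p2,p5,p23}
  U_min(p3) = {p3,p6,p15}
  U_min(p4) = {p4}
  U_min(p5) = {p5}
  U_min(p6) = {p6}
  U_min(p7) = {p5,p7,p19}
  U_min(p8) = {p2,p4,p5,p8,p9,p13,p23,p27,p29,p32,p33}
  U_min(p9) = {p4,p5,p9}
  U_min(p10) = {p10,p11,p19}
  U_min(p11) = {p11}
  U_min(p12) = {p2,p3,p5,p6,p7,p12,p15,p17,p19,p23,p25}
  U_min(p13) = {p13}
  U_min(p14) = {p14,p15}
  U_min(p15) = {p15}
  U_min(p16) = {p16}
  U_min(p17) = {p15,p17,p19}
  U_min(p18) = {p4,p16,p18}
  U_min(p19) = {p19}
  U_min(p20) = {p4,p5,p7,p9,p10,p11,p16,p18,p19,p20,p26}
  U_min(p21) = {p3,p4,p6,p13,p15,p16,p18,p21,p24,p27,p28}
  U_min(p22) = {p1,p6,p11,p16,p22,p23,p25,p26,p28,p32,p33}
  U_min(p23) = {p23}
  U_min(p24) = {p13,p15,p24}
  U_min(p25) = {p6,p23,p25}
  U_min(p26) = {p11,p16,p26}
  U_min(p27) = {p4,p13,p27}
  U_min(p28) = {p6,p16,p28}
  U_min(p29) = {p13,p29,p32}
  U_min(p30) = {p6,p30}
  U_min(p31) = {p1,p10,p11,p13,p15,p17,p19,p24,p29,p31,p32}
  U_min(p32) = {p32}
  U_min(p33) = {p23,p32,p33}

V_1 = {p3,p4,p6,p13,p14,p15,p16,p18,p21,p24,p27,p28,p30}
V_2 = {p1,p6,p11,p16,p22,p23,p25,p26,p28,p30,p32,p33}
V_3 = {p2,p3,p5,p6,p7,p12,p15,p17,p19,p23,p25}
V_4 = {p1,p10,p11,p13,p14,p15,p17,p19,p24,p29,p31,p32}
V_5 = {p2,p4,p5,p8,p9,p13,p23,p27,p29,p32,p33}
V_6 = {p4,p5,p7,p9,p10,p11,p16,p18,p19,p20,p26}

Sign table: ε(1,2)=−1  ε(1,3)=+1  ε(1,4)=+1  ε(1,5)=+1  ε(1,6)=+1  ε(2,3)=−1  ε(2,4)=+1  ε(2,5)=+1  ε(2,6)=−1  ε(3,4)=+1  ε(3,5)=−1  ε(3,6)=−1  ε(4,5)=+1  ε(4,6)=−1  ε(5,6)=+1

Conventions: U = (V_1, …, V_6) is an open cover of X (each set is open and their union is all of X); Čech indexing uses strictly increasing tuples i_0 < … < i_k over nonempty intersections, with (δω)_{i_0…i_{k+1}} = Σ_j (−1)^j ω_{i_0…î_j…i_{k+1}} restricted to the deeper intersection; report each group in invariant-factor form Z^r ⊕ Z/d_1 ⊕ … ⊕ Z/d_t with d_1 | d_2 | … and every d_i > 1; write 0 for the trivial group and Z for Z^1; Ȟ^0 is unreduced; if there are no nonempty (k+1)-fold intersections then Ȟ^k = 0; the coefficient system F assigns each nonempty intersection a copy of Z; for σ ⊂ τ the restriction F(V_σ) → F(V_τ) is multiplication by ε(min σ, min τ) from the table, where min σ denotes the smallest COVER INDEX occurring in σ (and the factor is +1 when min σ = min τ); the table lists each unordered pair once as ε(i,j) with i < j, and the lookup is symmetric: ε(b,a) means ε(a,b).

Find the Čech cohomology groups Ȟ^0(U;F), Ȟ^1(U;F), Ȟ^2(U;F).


Ȟ^0 ≅ 0,  Ȟ^1 ≅ Z/2,  Ȟ^2 ≅ Z

cover nerve:
  V12={p6,p16,p28,p30} V13={p3,p6,p15} V14={p13,p14,p15,p24} V15={p4,p13,p27} V16={p4,p16,p18} V23={p6,p23,p25} V24={p1,p11,p32} V25={p23,p32,p33} V26={p11,p16,p26} V34={p15,p17,p19} V35={p2,p5,p23} V36={p5,p7,p19} V45={p13,p29,p32} V46={p10,p11,p19} V56={p4,p5,p9}
  V123={p6} V126={p16} V134={p15} V145={p13} V156={p4} V235={p23} V245={p32} V246={p11} V346={p19} V356={p5}
C dims 6,15,10; δ0: rk 6, SNF 1^5·2; δ1: rk 9, SNF 1^9
Ȟ^0: (6−6)−0=0 ⇒ 0
Ȟ^1: (15−9)−6=0 plus torsion [2] ⇒ Z/2
Ȟ^2: (10−0)−9=1 ⇒ Z


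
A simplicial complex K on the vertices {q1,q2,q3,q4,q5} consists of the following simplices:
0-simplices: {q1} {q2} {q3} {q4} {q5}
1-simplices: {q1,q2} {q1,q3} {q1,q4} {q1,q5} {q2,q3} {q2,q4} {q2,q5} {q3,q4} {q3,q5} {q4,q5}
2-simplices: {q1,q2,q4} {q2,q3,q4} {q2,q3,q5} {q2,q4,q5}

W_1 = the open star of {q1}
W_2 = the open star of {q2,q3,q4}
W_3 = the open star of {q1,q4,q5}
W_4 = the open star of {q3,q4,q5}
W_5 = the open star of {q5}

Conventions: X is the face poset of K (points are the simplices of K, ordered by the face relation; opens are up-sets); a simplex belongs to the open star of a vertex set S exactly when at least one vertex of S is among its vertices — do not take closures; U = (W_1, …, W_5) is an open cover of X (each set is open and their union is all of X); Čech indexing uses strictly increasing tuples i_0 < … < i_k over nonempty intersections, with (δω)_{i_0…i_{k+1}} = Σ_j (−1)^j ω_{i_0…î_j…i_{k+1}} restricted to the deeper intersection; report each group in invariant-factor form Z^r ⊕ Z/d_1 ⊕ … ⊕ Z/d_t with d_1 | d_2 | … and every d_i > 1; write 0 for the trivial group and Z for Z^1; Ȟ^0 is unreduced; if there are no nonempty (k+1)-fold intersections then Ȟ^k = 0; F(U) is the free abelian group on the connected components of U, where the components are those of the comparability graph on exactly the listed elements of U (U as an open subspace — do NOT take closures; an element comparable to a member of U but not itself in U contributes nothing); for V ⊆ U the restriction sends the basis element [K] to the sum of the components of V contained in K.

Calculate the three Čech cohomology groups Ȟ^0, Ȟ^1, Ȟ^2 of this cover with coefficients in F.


nonempty overlaps:
  W1={{q1},{q1,q2},{q1,q3},{q1,q4},{q1,q5},{q1,q2,q4}} W2={{q2},{q3},{q4},{q1,q2},{q1,q3},{q1,q4},{q2,q3},{q2,q4},{q2,q5},{q3,q4},{q3,q5},{q4,q5},{q1,q2,q4},{q2,q3,q4},{q2,q3,q5},{q2,q4,q5}} W3={{q1},{q4},{q5},{q1,q2},{q1,q3},{q1,q4},{q1,q5},{q2,q4},{q2,q5},{q3,q4},{q3,q5},{q4,q5},{q1,q2,q4},{q2,q3,q4},{q2,q3,q5},{q2,q4,q5}} W4={{q3},{q4},{q5},{q1,q3},{q1,q4},{q1,q5},{q2,q3},{q2,q4},{q2,q5},{q3,q4},{q3,q5},{q4,q5},{q1,q2,q4},{q2,q3,q4},{q2,q3,q5},{q2,q4,q5}} W5={{q5},{q1,q5},{q2,q5},{q3,q5},{q4,q5},{q2,q3,q5},{q2,q4,q5}}
  W12={{q1,q2},{q1,q3},{q1,q4},{q1,q2,q4}} W13={{q1},{q1,q2},{q1,q3},{q1,q4},{q1,q5},{q1,q2,q4}} W14={{q1,q3},{q1,q4},{q1,q5},{q1,q2,q4}} W15={{q1,q5}} W23={{q4},{q1,q2},{q1,q3},{q1,q4},{q2,q4},{q2,q5},{q3,q4},{q3,q5},{q4,q5},{q1,q2,q4},{q2,q3,q4},{q2,q3,q5},{q2,q4,q5}} W24={{q3},{q4},{q1,q3},{q1,q4},{q2,q3},{q2,q4},{q2,q5},{q3,q4},{q3,q5},{q4,q5},{q1,q2,q4},{q2,q3,q4},{q2,q3,q5},{q2,q4,q5}} W25={{q2,q5},{q3,q5},{q4,q5},{q2,q3,q5},{q2,q4,q5}} W34={{q4},{q5},{q1,q3},{q1,q4},{q1,q5},{q2,q4},{q2,q5},{q3,q4},{q3,q5},{q4,q5},{q1,q2,q4},{q2,q3,q4},{q2,q3,q5},{q2,q4,q5}} W35={{q5},{q1,q5},{q2,q5},{q3,q5},{q4,q5},{q2,q3,q5},{q2,q4,q5}} W45={{q5},{q1,q5},{q2,q5},{q3,q5},{q4,q5},{q2,q3,q5},{q2,q4,q5}}
  W123={{q1,q2},{q1,q3},{q1,q4},{q1,q2,q4}} W124={{q1,q3},{q1,q4},{q1,q2,q4}} W134={{q1,q3},{q1,q4},{q1,q5},{q1,q2,q4}} W135={{q1,q5}} W145={{q1,q5}} W234={{q4},{q1,q3},{q1,q4},{q2,q4},{q2,q5},{q3,q4},{q3,q5},{q4,q5},{q1,q2,q4},{q2,q3,q4},{q2,q3,q5},{q2,q4,q5}} W235={{q2,q5},{q3,q5},{q4,q5},{q2,q3,q5},{q2,q4,q5}} W245={{q2,q5},{q3,q5},{q4,q5},{q2,q3,q5},{q2,q4,q5}} W345={{q5},{q1,q5},{q2,q5},{q3,q5},{q4,q5},{q2,q3,q5},{q2,q4,q5}}
  W1234={{q1,q3},{q1,q4},{q1,q2,q4}} W1345={{q1,q5}} W2345={{q2,q5},{q3,q5},{q4,q5},{q2,q3,q5},{q2,q4,q5}}
components per intersection:
  W1: {{q1},{q1,q2},{q1,q3},{q1,q4},{q1,q5},{q1,q2,q4}}
  W2: {{q2},{q3},{q4},{q1,q2},{q1,q3},{q1,q4},{q2,q3},{q2,q4},{q2,q5},{q3,q4},{q3,q5},{q4,q5},{q1,q2,q4},{q2,q3,q4},{q2,q3,q5},{q2,q4,q5}}
  W3: {{q1},{q4},{q5},{q1,q2},{q1,q3},{q1,q4},{q1,q5},{q2,q4},{q2,q5},{q3,q4},{q3,q5},{q4,q5},{q1,q2,q4},{q2,q3,q4},{q2,q3,q5},{q2,q4,q5}}
  W4: {{q3},{q4},{q5},{q1,q3},{q1,q4},{q1,q5},{q2,q3},{q2,q4},{q2,q5},{q3,q4},{q3,q5},{q4,q5},{q1,q2,q4},{q2,q3,q4},{q2,q3,q5},{q2,q4,q5}}
  W5: {{q5},{q1,q5},{q2,q5},{q3,q5},{q4,q5},{q2,q3,q5},{q2,q4,q5}}
  W12: {{q1,q2},{q1,q4},{q1,q2,q4}} {{q1,q3}}
  W13: {{q1},{q1,q2},{q1,q3},{q1,q4},{q1,q5},{q1,q2,q4}}
  W14: {{q1,q3}} {{q1,q4},{q1,q2,q4}} {{q1,q5}}
  W15: {{q1,q5}}
  W23: {{q4},{q1,q2},{q1,q4},{q2,q4},{q2,q5},{q3,q4},{q3,q5},{q4,q5},{q1,q2,q4},{q2,q3,q4},{q2,q3,q5},{q2,q4,q5}} {{q1,q3}}
  W24: {{q3},{q4},{q1,q3},{q1,q4},{q2,q3},{q2,q4},{q2,q5},{q3,q4},{q3,q5},{q4,q5},{q1,q2,q4},{q2,q3,q4},{q2,q3,q5},{q2,q4,q5}}
  W25: {{q2,q5},{q3,q5},{q4,q5},{q2,q3,q5},{q2,q4,q5}}
  W34: {{q4},{q5},{q1,q4},{q1,q5},{q2,q4},{q2,q5},{q3,q4},{q3,q5},{q4,q5},{q1,q2,q4},{q2,q3,q4},{q2,q3,q5},{q2,q4,q5}} {{q1,q3}}
  W35: {{q5},{q1,q5},{q2,q5},{q3,q5},{q4,q5},{q2,q3,q5},{q2,q4,q5}}
  W45: {{q5},{q1,q5},{q2,q5},{q3,q5},{q4,q5},{q2,q3,q5},{q2,q4,q5}}
  W123: {{q1,q2},{q1,q4},{q1,q2,q4}} {{q1,q3}}
  W124: {{q1,q3}} {{q1,q4},{q1,q2,q4}}
  W134: {{q1,q3}} {{q1,q4},{q1,q2,q4}} {{q1,q5}}
  W135: {{q1,q5}}
  W145: {{q1,q5}}
  W234: {{q4},{q1,q4},{q2,q4},{q2,q5},{q3,q4},{q3,q5},{q4,q5},{q1,q2,q4},{q2,q3,q4},{q2,q3,q5},{q2,q4,q5}} {{q1,q3}}
  W235: {{q2,q5},{q3,q5},{q4,q5},{q2,q3,q5},{q2,q4,q5}}
  W245: {{q2,q5},{q3,q5},{q4,q5},{q2,q3,q5},{q2,q4,q5}}
  W345: {{q5},{q1,q5},{q2,q5},{q3,q5},{q4,q5},{q2,q3,q5},{q2,q4,q5}}
  W1234: {{q1,q3}} {{q1,q4},{q1,q2,q4}}
  W1345: {{q1,q5}}
  W2345: {{q2,q5},{q3,q5},{q4,q5},{q2,q3,q5},{q2,q4,q5}}
C dims 5,15,14,4; δ0: rk 4, SNF 1^4; δ1: rk 10, SNF 1^10; δ2: rk 4, SNF 1^4
degree 0: 5−4−0 = 1 → Ȟ^0 ≅ Z
degree 1: 15−10−4 = 1 → Ȟ^1 ≅ Z
degree 2: 14−4−10 = 0 → Ȟ^2 ≅ 0

Ȟ^0 = Z,  Ȟ^1 = Z,  Ȟ^2 = 0


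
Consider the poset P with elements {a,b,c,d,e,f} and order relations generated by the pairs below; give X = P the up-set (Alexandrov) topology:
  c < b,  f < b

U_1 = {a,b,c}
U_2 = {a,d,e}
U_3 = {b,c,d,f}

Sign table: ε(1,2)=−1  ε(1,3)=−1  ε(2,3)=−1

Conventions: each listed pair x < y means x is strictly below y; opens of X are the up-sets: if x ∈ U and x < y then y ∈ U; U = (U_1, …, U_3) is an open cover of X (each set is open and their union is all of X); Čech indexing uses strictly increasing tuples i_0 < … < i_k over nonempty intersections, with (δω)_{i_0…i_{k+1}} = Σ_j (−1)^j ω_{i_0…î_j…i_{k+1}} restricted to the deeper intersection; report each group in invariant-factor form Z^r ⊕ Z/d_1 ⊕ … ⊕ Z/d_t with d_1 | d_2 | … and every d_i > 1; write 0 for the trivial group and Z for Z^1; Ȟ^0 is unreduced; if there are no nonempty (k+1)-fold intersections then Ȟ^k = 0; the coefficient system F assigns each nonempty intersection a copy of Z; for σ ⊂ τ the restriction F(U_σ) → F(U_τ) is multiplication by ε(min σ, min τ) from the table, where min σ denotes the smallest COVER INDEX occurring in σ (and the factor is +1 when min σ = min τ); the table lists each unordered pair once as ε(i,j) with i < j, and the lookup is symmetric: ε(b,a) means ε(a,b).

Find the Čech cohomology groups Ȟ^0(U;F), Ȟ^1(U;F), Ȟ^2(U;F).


intersection data:
  U12={a} U13={b,c} U23={d}
C dims 3,3; δ0: rk 3, SNF 1^2·2
Ȟ^0 = (3 − 3) − 0 = 0, so Ȟ^0 ≅ 0
Ȟ^1 = (3 − 0) − 3 = 0 plus torsion [2], so Ȟ^1 ≅ Z/2
Ȟ^2 = (0 − 0) − 0 = 0, so Ȟ^2 ≅ 0

Ȟ^0(U;F) ≅ 0; Ȟ^1(U;F) ≅ Z/2; Ȟ^2(U;F) ≅ 0


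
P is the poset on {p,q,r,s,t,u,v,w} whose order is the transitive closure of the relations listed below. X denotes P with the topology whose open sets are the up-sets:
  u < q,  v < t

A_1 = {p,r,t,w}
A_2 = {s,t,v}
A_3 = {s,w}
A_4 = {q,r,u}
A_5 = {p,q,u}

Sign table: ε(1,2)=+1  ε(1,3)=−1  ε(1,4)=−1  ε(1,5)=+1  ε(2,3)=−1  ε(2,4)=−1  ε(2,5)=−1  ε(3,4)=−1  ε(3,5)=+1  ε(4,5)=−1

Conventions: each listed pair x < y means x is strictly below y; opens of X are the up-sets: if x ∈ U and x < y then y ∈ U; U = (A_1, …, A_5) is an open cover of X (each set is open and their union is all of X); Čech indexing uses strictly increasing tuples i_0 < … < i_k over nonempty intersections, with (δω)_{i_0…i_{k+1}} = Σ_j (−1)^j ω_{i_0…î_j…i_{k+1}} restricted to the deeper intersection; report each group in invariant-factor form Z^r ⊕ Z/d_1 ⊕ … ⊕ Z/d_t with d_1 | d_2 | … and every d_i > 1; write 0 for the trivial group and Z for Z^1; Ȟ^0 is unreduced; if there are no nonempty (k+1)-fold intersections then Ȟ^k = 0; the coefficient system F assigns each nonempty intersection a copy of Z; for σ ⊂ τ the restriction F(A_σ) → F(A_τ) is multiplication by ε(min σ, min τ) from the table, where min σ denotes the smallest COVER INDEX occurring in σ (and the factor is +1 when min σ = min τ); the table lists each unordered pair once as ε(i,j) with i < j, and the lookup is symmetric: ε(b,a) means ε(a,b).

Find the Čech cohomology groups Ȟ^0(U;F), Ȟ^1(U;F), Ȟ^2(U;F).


cover nerve:
  A12={t} A13={w} A14={r} A15={p} A23={s} A45={q,u}
C dims 5,6; δ0: rk 4, SNF 1^4
Ȟ^0: (5−4)−0=1 ⇒ Z
Ȟ^1: (6−0)−4=2 ⇒ Z^2
Ȟ^2: (0−0)−0=0 ⇒ 0

Ȟ^0 ≅ Z,  Ȟ^1 ≅ Z^2,  Ȟ^2 ≅ 0
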